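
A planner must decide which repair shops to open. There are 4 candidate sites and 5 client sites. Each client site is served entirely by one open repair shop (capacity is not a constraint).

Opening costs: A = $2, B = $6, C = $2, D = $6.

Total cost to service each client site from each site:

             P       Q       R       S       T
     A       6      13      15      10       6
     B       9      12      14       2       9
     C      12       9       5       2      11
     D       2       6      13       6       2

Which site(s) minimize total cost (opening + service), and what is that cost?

For any fixed open set, each client site goes to its cheapest open site; total = fixed + service.
{C, D}: P→D 2, Q→D 6, R→C 5, S→C 2, T→D 2. Service 17; fixed 8; total 25.
{A, C, D}: P→D 2, Q→D 6, R→C 5, S→C 2, T→D 2. Service 17; fixed 10; total 27.
{B, C, D}: service 17 + fixed 14 = 31
{A, B, C, D}: P→D 2, Q→D 6, R→C 5, S→B 2, T→D 2. Service 17; fixed 16; total 33.
No other subset beats 25.

Open C and D; minimum total cost 25.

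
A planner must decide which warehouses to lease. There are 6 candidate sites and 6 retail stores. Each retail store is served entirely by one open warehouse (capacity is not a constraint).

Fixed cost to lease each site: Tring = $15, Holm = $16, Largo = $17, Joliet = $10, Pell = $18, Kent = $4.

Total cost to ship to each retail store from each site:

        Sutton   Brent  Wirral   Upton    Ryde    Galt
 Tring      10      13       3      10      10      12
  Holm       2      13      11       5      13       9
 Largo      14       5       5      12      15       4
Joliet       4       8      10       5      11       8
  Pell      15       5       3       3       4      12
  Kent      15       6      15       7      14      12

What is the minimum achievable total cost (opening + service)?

For any fixed open set, each retail store goes to its cheapest open site; total = fixed + service.
{Joliet, Pell}: Sutton→Joliet 4, Brent→Pell 5, Wirral→Pell 3, Upton→Pell 3, Ryde→Pell 4, Galt→Joliet 8. Service 27; fixed 28; total 55.
{Joliet}: Sutton→Joliet 4, Brent→Joliet 8, Wirral→Joliet 10, Upton→Joliet 5, Ryde→Joliet 11, Galt→Joliet 8. Service 46; fixed 10; total 56.
{Joliet, Kent}: Sutton→Joliet 4, Brent→Kent 6, Wirral→Joliet 10, Upton→Joliet 5, Ryde→Joliet 11, Galt→Joliet 8. Service 44; fixed 14; total 58.
{Tring, Holm, Largo, Joliet, Pell, Kent}: service 21 + fixed 80 = 101
No other subset beats 55.

Minimum total cost: 55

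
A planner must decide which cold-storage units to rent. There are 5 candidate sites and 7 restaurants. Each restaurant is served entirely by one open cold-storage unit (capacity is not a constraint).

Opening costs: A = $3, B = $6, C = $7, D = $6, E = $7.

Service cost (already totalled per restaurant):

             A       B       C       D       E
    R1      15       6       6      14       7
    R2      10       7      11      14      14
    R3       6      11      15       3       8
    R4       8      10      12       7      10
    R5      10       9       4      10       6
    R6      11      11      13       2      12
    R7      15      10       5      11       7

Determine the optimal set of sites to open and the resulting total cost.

For any fixed open set, each restaurant goes to its cheapest open site; total = fixed + service.
{C, D}: R1→C 6, R2→C 11, R3→D 3, R4→D 7, R5→C 4, R6→D 2, R7→C 5. Service 38; fixed 13; total 51.
{A, C, D}: service 37 + fixed 16 = 53
{B, C, D}: R1→B 6, R2→B 7, R3→D 3, R4→D 7, R5→C 4, R6→D 2, R7→C 5. Service 34; fixed 19; total 53.
{A, B, C, D, E}: R1→B 6, R2→B 7, R3→D 3, R4→D 7, R5→C 4, R6→D 2, R7→C 5. Service 34; fixed 29; total 63.
No other subset beats 51.

Open C and D; minimum total cost 51.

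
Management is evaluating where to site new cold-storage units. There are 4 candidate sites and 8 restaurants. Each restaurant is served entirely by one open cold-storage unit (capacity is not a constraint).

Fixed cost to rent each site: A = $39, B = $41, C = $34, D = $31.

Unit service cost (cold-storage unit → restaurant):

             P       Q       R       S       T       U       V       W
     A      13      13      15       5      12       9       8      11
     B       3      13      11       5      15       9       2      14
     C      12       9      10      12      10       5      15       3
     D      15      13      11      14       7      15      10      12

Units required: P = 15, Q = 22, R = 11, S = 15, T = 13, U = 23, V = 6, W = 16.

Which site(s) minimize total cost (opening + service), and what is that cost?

For any fixed open set, each restaurant goes to its cheapest open site; total = fixed + service.
{B, C, D}: P→B 3·15=45, Q→C 9·22=198, R→C 10·11=110, S→B 5·15=75, T→D 7·13=91, U→C 5·23=115, V→B 2·6=12, W→C 3·16=48. Service 694; fixed 106; total 800.
{B, C}: service 733 + fixed 75 = 808
{A, B, C, D}: P→B 3·15=45, Q→C 9·22=198, R→C 10·11=110, S→A 5·15=75, T→D 7·13=91, U→C 5·23=115, V→B 2·6=12, W→C 3·16=48. Service 694; fixed 145; total 839.
{D}: P→D 15·15=225, Q→D 13·22=286, R→D 11·11=121, S→D 14·15=210, T→D 7·13=91, U→D 15·23=345, V→D 10·6=60, W→D 12·16=192. Service 1530; fixed 31; total 1561.
No other subset beats 800.

Open B, C and D; minimum total cost 800.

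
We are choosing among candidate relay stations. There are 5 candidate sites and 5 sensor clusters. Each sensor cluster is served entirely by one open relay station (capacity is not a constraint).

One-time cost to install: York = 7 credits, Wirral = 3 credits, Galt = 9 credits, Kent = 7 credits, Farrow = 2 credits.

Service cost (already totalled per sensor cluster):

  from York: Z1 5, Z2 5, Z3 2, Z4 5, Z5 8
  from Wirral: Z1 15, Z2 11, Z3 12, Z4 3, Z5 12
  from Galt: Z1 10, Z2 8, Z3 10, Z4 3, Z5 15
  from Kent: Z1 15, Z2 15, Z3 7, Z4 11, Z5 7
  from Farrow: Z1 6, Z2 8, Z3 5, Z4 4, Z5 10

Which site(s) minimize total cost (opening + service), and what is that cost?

For any fixed open set, each sensor cluster goes to its cheapest open site; total = fixed + service.
{York}: Z1→York 5, Z2→York 5, Z3→York 2, Z4→York 5, Z5→York 8. Service 25; fixed 7; total 32.
{York, Wirral}: Z1→York 5, Z2→York 5, Z3→York 2, Z4→Wirral 3, Z5→York 8. Service 23; fixed 10; total 33.
{York, Farrow}: service 24 + fixed 9 = 33
{York, Wirral, Galt, Kent, Farrow}: service 22 + fixed 28 = 50
No other subset beats 32.

Open York only; minimum total cost 32.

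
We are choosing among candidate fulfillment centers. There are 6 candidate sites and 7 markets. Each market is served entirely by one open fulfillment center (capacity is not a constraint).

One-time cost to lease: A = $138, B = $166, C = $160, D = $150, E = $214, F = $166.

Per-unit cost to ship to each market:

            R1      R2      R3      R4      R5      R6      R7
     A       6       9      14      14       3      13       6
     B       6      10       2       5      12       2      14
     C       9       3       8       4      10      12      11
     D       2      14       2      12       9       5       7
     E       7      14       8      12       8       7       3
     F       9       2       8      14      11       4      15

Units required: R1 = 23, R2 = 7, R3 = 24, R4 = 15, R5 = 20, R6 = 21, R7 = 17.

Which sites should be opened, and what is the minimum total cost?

For any fixed open set, each market goes to its cheapest open site; total = fixed + service.
{A, B}: R1→A 6·23=138, R2→A 9·7=63, R3→B 2·24=48, R4→B 5·15=75, R5→A 3·20=60, R6→B 2·21=42, R7→A 6·17=102. Service 528; fixed 304; total 832.
{C, D}: service 579 + fixed 310 = 889
{A, B, D}: R1→D 2·23=46, R2→A 9·7=63, R3→B 2·24=48, R4→B 5·15=75, R5→A 3·20=60, R6→B 2·21=42, R7→A 6·17=102. Service 436; fixed 454; total 890.
{A, B, C, D, E, F}: service 321 + fixed 994 = 1315
No other subset beats 832.

Open A and B; minimum total cost 832.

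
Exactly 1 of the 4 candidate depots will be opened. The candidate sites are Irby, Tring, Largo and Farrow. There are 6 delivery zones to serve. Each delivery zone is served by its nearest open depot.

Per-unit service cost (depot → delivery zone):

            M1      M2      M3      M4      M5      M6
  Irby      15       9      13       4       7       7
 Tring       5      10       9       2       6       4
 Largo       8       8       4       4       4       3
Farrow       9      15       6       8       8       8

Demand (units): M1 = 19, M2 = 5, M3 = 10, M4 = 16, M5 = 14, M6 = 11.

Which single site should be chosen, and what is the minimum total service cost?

With exactly 1 open, each delivery zone uses its cheapest among the chosen.
{Largo}: M1→Largo 8·19=152, M2→Largo 8·5=40, M3→Largo 4·10=40, M4→Largo 4·16=64, M5→Largo 4·14=56, M6→Largo 3·11=33. Service cost 385.
{Tring}: service cost 395
{Farrow}: service cost 634
Among all 4 size-1 choices, {Largo} is lowest.

Choose Largo only; total service cost 385.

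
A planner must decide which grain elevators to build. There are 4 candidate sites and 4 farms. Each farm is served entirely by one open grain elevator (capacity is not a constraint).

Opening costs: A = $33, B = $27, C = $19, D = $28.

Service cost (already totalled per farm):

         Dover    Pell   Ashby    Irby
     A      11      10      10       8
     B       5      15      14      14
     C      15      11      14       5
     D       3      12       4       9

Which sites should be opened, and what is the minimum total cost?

Open D only; minimum total cost 56.

For any fixed open set, each farm goes to its cheapest open site; total = fixed + service.
{D}: Dover→D 3, Pell→D 12, Ashby→D 4, Irby→D 9. Service 28; fixed 28; total 56.
{C}: Dover→C 15, Pell→C 11, Ashby→C 14, Irby→C 5. Service 45; fixed 19; total 64.
{C, D}: Dover→D 3, Pell→C 11, Ashby→D 4, Irby→C 5. Service 23; fixed 47; total 70.
{A, B, C, D}: service 22 + fixed 107 = 129
No other subset beats 56.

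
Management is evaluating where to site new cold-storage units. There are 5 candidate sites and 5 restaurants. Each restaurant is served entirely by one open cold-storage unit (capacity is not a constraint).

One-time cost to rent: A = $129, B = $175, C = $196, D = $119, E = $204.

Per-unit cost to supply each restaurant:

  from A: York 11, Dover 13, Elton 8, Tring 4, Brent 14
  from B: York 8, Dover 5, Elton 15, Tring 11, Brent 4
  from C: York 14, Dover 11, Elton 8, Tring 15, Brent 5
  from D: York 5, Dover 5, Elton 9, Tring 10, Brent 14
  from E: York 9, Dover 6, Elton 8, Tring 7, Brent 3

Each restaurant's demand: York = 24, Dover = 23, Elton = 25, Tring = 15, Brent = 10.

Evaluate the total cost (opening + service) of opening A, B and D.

Each restaurant is assigned to its cheapest site among the open ones.
{A, B, D}: York→D 5·24=120, Dover→B 5·23=115, Elton→A 8·25=200, Tring→A 4·15=60, Brent→B 4·10=40. Service 535; fixed 423; total 958.

Total cost: 958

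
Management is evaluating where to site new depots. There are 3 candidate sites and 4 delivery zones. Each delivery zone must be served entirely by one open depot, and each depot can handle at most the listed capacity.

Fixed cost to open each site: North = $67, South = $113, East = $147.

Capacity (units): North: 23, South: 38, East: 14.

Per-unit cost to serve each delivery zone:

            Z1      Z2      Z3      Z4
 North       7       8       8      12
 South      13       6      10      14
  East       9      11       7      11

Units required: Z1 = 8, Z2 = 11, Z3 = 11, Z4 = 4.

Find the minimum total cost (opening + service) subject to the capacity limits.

Minimum total cost: 438

Open {North, South}: Z1→North 7·8=56, Z2→South 6·11=66, Z3→North 8·11=88, Z4→North 12·4=48.
Loads: North carries 23/23, South carries 11/38. Service 258; fixed 180; total 438.
Next best feasible plan costs 446.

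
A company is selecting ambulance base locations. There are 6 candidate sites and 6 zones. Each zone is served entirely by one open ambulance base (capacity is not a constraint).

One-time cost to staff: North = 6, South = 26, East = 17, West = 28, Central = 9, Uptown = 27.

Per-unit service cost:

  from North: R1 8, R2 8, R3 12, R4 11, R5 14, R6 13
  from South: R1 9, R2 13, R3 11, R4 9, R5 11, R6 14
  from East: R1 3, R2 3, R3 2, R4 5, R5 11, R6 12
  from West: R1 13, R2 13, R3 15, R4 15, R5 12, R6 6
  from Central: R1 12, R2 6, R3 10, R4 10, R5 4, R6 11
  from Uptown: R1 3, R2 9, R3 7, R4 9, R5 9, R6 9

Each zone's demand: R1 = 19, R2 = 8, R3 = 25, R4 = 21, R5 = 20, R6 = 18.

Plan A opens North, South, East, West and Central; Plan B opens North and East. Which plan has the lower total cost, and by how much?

Plan A: {North, South, East, West, Central}: R1→East 3·19=57, R2→East 3·8=24, R3→East 2·25=50, R4→East 5·21=105, R5→Central 4·20=80, R6→West 6·18=108. Service 424; fixed 86; total 510.
Plan B: {North, East}: R1→East 3·19=57, R2→East 3·8=24, R3→East 2·25=50, R4→East 5·21=105, R5→East 11·20=220, R6→East 12·18=216. Service 672; fixed 23; total 695.
Difference: |510 − 695| = 185.

Plan A is cheaper by 185.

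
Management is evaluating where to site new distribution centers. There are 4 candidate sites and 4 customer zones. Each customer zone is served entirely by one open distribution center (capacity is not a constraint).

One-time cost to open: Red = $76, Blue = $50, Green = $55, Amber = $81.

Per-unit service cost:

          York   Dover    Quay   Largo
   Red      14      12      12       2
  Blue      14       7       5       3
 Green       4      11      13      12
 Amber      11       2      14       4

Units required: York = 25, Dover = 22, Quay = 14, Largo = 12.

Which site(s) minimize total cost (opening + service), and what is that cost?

Open Blue, Green and Amber; minimum total cost 436.

For any fixed open set, each customer zone goes to its cheapest open site; total = fixed + service.
{Blue, Green, Amber}: York→Green 4·25=100, Dover→Amber 2·22=44, Quay→Blue 5·14=70, Largo→Blue 3·12=36. Service 250; fixed 186; total 436.
{Blue, Green}: service 360 + fixed 105 = 465
{Red, Blue, Green, Amber}: service 238 + fixed 262 = 500
{Blue}: service 610 + fixed 50 = 660
No other subset beats 436.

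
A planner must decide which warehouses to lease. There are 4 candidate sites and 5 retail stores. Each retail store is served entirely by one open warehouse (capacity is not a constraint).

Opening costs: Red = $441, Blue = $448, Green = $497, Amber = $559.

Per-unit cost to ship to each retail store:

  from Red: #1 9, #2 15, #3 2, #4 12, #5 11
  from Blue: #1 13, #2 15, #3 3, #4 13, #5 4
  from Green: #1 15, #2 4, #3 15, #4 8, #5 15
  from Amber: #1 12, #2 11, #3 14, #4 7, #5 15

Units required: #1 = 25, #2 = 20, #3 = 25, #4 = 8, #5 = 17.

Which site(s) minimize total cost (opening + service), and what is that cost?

For any fixed open set, each retail store goes to its cheapest open site; total = fixed + service.
{Red}: #1→Red 9·25=225, #2→Red 15·20=300, #3→Red 2·25=50, #4→Red 12·8=96, #5→Red 11·17=187. Service 858; fixed 441; total 1299.
{Blue}: service 872 + fixed 448 = 1320
{Red, Green}: service 606 + fixed 938 = 1544
{Red, Blue, Green, Amber}: service 479 + fixed 1945 = 2424
No other subset beats 1299.

Open Red only; minimum total cost 1299.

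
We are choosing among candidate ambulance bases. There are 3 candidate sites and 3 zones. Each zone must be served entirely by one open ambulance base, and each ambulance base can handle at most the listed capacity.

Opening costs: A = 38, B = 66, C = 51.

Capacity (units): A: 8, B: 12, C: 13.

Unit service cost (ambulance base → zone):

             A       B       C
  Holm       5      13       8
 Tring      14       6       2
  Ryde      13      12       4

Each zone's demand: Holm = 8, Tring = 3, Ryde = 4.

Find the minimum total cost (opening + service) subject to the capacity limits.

Open {A, C}: Holm→A 5·8=40, Tring→C 2·3=6, Ryde→C 4·4=16.
Loads: A carries 8/8, C carries 7/13. Service 62; fixed 89; total 151.
Next best feasible plan costs 210.

Minimum total cost: 151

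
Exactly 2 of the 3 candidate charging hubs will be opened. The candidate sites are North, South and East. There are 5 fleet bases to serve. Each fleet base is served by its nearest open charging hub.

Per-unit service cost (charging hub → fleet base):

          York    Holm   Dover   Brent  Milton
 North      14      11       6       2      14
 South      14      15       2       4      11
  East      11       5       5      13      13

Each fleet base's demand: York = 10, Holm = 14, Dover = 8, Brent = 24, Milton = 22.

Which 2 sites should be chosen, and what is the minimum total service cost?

Choose South and East; total service cost 534.

With exactly 2 open, each fleet base uses its cheapest among the chosen.
{South, East}: York→East 11·10=110, Holm→East 5·14=70, Dover→South 2·8=16, Brent→South 4·24=96, Milton→South 11·22=242. Service cost 534.
{North, East}: service cost 554
{North, South}: service cost 600
Among all 3 size-2 choices, {South, East} is lowest.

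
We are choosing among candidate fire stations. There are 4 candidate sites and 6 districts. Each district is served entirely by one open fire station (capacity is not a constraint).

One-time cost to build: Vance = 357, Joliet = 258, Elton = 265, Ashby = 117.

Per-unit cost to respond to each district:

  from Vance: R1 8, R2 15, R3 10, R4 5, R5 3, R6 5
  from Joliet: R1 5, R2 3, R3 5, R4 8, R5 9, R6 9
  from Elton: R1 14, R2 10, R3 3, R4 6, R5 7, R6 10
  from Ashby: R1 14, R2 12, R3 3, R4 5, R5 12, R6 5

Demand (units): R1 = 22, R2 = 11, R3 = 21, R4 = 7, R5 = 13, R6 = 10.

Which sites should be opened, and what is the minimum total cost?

For any fixed open set, each district goes to its cheapest open site; total = fixed + service.
{Joliet}: R1→Joliet 5·22=110, R2→Joliet 3·11=33, R3→Joliet 5·21=105, R4→Joliet 8·7=56, R5→Joliet 9·13=117, R6→Joliet 9·10=90. Service 511; fixed 258; total 769.
{Joliet, Ashby}: service 408 + fixed 375 = 783
{Ashby}: service 744 + fixed 117 = 861
{Vance, Joliet, Elton, Ashby}: service 330 + fixed 997 = 1327
No other subset beats 769.

Open Joliet only; minimum total cost 769.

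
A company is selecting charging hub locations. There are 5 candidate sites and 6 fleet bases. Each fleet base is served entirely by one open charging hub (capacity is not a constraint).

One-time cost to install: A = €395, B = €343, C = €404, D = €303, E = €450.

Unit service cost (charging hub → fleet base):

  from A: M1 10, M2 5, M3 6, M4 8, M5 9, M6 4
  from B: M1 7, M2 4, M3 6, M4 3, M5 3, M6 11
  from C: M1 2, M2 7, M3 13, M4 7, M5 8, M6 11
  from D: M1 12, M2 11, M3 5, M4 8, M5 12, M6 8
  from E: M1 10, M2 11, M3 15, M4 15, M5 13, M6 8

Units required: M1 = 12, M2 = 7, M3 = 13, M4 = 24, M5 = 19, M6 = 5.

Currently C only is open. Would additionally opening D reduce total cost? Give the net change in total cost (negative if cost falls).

Current service cost with {C}: 617.
Adding D: each fleet base re-picks its cheapest; new service cost 498, saving 119.
Extra fixed cost: 303. Net change = 303 − 119 = 184.
(Totals: 1021 → 1205.)

No — net change +184 (cost rises by 184).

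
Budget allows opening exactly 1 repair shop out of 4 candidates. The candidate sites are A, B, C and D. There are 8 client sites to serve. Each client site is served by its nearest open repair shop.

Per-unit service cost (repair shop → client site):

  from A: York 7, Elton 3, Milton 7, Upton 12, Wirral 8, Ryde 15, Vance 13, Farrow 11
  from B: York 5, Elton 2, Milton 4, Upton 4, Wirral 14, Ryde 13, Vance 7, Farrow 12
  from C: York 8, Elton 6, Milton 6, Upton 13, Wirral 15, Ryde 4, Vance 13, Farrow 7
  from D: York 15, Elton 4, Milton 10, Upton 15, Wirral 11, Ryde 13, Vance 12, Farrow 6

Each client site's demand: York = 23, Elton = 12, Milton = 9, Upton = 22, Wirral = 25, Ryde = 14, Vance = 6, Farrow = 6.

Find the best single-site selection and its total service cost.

With exactly 1 open, each client site uses its cheapest among the chosen.
{B}: York→B 5·23=115, Elton→B 2·12=24, Milton→B 4·9=36, Upton→B 4·22=88, Wirral→B 14·25=350, Ryde→B 13·14=182, Vance→B 7·6=42, Farrow→B 12·6=72. Service cost 909.
{A}: service cost 1078
{C}: service cost 1147
Among all 4 size-1 choices, {B} is lowest.

Choose B only; total service cost 909.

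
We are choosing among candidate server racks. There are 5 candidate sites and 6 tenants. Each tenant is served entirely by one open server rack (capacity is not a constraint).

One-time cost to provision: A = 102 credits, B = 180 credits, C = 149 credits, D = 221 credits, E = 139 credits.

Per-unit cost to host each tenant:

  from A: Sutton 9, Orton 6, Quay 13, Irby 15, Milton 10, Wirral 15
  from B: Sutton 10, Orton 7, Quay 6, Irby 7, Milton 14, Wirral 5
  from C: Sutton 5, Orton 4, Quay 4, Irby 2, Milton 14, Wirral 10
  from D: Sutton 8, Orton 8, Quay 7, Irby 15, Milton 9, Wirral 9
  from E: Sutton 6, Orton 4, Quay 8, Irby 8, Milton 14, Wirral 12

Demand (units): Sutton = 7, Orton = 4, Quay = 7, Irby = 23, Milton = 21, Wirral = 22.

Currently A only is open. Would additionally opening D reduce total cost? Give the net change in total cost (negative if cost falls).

No — net change +19 (cost rises by 19).

Current service cost with {A}: 1063.
Adding D: each tenant re-picks its cheapest; new service cost 861, saving 202.
Extra fixed cost: 221. Net change = 221 − 202 = 19.
(Totals: 1165 → 1184.)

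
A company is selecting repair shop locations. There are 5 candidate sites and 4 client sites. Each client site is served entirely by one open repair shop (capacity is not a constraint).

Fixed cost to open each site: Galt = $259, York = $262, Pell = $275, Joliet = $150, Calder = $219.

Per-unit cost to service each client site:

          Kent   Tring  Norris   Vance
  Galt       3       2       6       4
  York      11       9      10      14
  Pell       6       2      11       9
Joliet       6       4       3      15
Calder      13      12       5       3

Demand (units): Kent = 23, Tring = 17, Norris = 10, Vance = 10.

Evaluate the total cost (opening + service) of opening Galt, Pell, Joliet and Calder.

Total cost: 1066

Each client site is assigned to its cheapest site among the open ones.
{Galt, Pell, Joliet, Calder}: Kent→Galt 3·23=69, Tring→Galt 2·17=34, Norris→Joliet 3·10=30, Vance→Calder 3·10=30. Service 163; fixed 903; total 1066.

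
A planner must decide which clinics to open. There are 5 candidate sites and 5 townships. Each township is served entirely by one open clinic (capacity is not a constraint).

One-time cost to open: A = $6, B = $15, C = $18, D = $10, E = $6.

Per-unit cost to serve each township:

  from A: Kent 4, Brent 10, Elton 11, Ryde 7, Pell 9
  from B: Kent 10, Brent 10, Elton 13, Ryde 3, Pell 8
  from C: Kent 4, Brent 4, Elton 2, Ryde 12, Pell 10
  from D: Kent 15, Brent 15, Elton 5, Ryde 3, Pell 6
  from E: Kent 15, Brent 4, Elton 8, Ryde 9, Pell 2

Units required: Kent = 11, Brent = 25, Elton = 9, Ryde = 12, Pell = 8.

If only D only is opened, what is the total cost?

Each township is assigned to its cheapest site among the open ones.
{D}: Kent→D 15·11=165, Brent→D 15·25=375, Elton→D 5·9=45, Ryde→D 3·12=36, Pell→D 6·8=48. Service 669; fixed 10; total 679.

Total cost: 679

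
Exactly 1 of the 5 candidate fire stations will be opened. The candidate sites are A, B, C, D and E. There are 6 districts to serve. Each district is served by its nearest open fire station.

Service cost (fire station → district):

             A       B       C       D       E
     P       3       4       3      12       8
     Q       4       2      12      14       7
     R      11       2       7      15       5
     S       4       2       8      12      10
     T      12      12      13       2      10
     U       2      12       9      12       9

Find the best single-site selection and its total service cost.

With exactly 1 open, each district uses its cheapest among the chosen.
{B}: P→B 4, Q→B 2, R→B 2, S→B 2, T→B 12, U→B 12. Service cost 34.
{A}: service cost 36
{E}: service cost 49
Among all 5 size-1 choices, {B} is lowest.

Choose B only; total service cost 34.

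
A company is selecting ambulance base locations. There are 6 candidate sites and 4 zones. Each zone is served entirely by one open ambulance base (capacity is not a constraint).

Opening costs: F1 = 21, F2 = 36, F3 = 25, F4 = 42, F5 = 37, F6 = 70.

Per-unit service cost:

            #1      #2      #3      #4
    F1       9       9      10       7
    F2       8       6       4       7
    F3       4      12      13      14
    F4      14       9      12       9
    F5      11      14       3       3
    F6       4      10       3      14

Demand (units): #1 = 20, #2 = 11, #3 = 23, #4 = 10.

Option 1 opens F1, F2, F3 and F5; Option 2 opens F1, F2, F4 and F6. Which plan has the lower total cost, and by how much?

Option 1 is cheaper by 90.

Option 1: {F1, F2, F3, F5}: #1→F3 4·20=80, #2→F2 6·11=66, #3→F5 3·23=69, #4→F5 3·10=30. Service 245; fixed 119; total 364.
Option 2: {F1, F2, F4, F6}: #1→F6 4·20=80, #2→F2 6·11=66, #3→F6 3·23=69, #4→F1 7·10=70. Service 285; fixed 169; total 454.
Difference: |364 − 454| = 90.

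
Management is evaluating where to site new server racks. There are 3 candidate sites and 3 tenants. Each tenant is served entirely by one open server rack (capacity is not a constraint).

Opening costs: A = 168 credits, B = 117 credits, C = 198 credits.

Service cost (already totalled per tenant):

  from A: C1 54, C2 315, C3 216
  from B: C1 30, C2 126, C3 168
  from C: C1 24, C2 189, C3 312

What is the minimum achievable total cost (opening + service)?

For any fixed open set, each tenant goes to its cheapest open site; total = fixed + service.
{B}: C1→B 30, C2→B 126, C3→B 168. Service 324; fixed 117; total 441.
{A, B}: service 324 + fixed 285 = 609
{B, C}: service 318 + fixed 315 = 633
{A, B, C}: service 318 + fixed 483 = 801
No other subset beats 441.

Minimum total cost: 441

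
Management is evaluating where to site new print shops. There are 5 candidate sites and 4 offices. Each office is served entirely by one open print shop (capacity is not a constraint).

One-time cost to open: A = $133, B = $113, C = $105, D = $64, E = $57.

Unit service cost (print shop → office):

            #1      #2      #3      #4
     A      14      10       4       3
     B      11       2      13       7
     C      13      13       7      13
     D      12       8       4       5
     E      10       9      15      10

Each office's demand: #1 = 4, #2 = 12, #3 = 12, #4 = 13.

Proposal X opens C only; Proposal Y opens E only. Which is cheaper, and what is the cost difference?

Proposal X: {C}: #1→C 13·4=52, #2→C 13·12=156, #3→C 7·12=84, #4→C 13·13=169. Service 461; fixed 105; total 566.
Proposal Y: {E}: #1→E 10·4=40, #2→E 9·12=108, #3→E 15·12=180, #4→E 10·13=130. Service 458; fixed 57; total 515.
Difference: |566 − 515| = 51.

Proposal Y is cheaper by 51.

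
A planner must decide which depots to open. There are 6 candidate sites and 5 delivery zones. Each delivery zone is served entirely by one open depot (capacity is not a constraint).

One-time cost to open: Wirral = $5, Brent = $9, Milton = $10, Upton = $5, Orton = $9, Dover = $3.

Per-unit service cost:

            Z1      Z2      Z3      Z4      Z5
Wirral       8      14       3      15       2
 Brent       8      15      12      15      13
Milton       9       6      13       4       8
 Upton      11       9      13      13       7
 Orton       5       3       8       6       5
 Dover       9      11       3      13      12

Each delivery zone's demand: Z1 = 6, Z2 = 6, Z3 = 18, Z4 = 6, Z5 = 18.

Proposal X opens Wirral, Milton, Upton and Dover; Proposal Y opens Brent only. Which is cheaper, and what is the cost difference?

Proposal X is cheaper by 466.

Proposal X: {Wirral, Milton, Upton, Dover}: Z1→Wirral 8·6=48, Z2→Milton 6·6=36, Z3→Wirral 3·18=54, Z4→Milton 4·6=24, Z5→Wirral 2·18=36. Service 198; fixed 23; total 221.
Proposal Y: {Brent}: Z1→Brent 8·6=48, Z2→Brent 15·6=90, Z3→Brent 12·18=216, Z4→Brent 15·6=90, Z5→Brent 13·18=234. Service 678; fixed 9; total 687.
Difference: |221 − 687| = 466.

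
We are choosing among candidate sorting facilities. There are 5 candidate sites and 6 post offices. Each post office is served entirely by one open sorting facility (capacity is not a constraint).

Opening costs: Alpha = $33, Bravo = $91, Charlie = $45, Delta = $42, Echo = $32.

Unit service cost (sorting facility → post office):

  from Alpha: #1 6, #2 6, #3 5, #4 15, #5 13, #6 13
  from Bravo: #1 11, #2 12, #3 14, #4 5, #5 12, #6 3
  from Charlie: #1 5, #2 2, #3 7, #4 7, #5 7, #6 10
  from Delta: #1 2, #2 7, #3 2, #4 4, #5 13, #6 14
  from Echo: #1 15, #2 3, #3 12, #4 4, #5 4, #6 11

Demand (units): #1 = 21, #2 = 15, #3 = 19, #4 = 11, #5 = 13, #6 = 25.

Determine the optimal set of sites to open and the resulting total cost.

Open Bravo, Delta and Echo; minimum total cost 461.

For any fixed open set, each post office goes to its cheapest open site; total = fixed + service.
{Bravo, Delta, Echo}: #1→Delta 2·21=42, #2→Echo 3·15=45, #3→Delta 2·19=38, #4→Delta 4·11=44, #5→Echo 4·13=52, #6→Bravo 3·25=75. Service 296; fixed 165; total 461.
{Bravo, Charlie, Delta, Echo}: service 281 + fixed 210 = 491
{Alpha, Bravo, Delta, Echo}: service 296 + fixed 198 = 494
{Alpha, Bravo, Charlie, Delta, Echo}: service 281 + fixed 243 = 524
No other subset beats 461.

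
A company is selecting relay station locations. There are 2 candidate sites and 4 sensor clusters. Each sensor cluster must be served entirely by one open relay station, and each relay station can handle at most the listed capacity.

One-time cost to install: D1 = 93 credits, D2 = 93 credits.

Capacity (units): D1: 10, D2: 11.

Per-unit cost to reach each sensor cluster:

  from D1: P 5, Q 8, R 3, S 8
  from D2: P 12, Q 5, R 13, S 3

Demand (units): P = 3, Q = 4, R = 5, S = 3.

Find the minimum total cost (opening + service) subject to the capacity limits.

Minimum total cost: 245

Open {D1, D2}: P→D1 5·3=15, Q→D2 5·4=20, R→D1 3·5=15, S→D2 3·3=9.
Loads: D1 carries 8/10, D2 carries 7/11. Service 59; fixed 186; total 245.
Next best feasible plan costs 266.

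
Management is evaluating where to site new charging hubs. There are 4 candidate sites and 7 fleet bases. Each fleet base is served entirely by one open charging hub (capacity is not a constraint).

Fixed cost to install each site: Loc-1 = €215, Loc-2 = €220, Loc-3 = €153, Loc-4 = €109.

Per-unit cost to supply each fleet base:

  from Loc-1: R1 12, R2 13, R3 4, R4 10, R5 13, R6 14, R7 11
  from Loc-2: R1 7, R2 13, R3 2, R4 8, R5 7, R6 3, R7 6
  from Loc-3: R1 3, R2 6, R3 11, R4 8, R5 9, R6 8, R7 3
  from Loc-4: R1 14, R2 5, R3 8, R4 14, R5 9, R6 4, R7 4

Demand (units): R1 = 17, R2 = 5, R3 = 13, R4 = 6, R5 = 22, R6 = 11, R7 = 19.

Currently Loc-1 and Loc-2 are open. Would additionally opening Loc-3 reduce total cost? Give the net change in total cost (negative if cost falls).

Current service cost with {Loc-1, Loc-2}: 559.
Adding Loc-3: each fleet base re-picks its cheapest; new service cost 399, saving 160.
Extra fixed cost: 153. Net change = 153 − 160 = -7.
(Totals: 994 → 987.)

Yes — net change −7 (cost falls by 7).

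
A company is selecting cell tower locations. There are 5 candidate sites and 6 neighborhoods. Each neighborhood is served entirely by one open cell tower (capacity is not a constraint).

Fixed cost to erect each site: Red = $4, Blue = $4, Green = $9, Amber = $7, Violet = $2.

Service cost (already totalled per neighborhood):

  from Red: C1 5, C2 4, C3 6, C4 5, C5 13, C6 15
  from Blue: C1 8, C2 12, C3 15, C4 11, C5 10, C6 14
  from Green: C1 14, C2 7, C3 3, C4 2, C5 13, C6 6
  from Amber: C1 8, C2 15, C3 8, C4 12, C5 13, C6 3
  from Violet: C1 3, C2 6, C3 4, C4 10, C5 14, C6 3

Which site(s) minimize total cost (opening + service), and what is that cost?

Open Red and Violet; minimum total cost 38.

For any fixed open set, each neighborhood goes to its cheapest open site; total = fixed + service.
{Red, Violet}: C1→Violet 3, C2→Red 4, C3→Violet 4, C4→Red 5, C5→Red 13, C6→Violet 3. Service 32; fixed 6; total 38.
{Red, Blue, Violet}: service 29 + fixed 10 = 39
{Green, Violet}: service 30 + fixed 11 = 41
{Red, Blue, Green, Amber, Violet}: service 25 + fixed 26 = 51
No other subset beats 38.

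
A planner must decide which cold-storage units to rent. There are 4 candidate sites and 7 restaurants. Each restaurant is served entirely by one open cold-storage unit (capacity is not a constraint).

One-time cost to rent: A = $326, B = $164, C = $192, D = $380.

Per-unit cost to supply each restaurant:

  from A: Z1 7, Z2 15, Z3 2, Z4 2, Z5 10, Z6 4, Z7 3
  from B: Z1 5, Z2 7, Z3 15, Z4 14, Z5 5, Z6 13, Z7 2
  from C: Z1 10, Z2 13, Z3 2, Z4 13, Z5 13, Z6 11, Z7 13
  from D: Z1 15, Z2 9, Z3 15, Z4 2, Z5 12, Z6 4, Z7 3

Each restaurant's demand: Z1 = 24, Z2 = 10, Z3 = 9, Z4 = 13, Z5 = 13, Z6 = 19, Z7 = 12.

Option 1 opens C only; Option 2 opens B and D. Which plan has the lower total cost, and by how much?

Option 1: {C}: Z1→C 10·24=240, Z2→C 13·10=130, Z3→C 2·9=18, Z4→C 13·13=169, Z5→C 13·13=169, Z6→C 11·19=209, Z7→C 13·12=156. Service 1091; fixed 192; total 1283.
Option 2: {B, D}: Z1→B 5·24=120, Z2→B 7·10=70, Z3→B 15·9=135, Z4→D 2·13=26, Z5→B 5·13=65, Z6→D 4·19=76, Z7→B 2·12=24. Service 516; fixed 544; total 1060.
Difference: |1283 − 1060| = 223.

Option 2 is cheaper by 223.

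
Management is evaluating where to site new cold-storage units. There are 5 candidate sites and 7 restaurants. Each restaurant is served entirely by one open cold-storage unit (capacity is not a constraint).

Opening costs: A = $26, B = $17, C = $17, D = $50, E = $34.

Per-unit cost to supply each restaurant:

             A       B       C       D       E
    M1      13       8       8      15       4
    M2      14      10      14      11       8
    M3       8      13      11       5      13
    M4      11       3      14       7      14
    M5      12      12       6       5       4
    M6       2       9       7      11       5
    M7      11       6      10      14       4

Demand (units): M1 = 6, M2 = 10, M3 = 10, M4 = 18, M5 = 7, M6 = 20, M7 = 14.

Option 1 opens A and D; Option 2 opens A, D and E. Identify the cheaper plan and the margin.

Option 1: {A, D}: M1→A 13·6=78, M2→D 11·10=110, M3→D 5·10=50, M4→D 7·18=126, M5→D 5·7=35, M6→A 2·20=40, M7→A 11·14=154. Service 593; fixed 76; total 669.
Option 2: {A, D, E}: M1→E 4·6=24, M2→E 8·10=80, M3→D 5·10=50, M4→D 7·18=126, M5→E 4·7=28, M6→A 2·20=40, M7→E 4·14=56. Service 404; fixed 110; total 514.
Difference: |669 − 514| = 155.

Option 2 is cheaper by 155.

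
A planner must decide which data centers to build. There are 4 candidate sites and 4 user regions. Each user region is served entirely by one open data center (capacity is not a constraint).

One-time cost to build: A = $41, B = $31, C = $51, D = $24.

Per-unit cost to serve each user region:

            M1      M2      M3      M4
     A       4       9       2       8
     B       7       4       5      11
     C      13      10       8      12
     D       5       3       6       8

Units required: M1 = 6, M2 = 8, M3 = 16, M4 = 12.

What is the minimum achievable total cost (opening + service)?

For any fixed open set, each user region goes to its cheapest open site; total = fixed + service.
{A, D}: M1→A 4·6=24, M2→D 3·8=24, M3→A 2·16=32, M4→A 8·12=96. Service 176; fixed 65; total 241.
{A, B}: service 184 + fixed 72 = 256
{A}: M1→A 4·6=24, M2→A 9·8=72, M3→A 2·16=32, M4→A 8·12=96. Service 224; fixed 41; total 265.
{A, B, C, D}: service 176 + fixed 147 = 323
No other subset beats 241.

Minimum total cost: 241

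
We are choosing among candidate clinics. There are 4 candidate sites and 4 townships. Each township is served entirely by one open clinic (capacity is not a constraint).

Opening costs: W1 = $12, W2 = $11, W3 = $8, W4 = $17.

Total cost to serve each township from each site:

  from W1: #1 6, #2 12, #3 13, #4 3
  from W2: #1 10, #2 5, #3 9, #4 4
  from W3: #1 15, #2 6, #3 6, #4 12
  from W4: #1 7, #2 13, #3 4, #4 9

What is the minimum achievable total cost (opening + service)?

For any fixed open set, each township goes to its cheapest open site; total = fixed + service.
{W2}: #1→W2 10, #2→W2 5, #3→W2 9, #4→W2 4. Service 28; fixed 11; total 39.
{W1, W3}: service 21 + fixed 20 = 41
{W2, W3}: service 25 + fixed 19 = 44
{W1, W2, W3, W4}: service 18 + fixed 48 = 66
No other subset beats 39.

Minimum total cost: 39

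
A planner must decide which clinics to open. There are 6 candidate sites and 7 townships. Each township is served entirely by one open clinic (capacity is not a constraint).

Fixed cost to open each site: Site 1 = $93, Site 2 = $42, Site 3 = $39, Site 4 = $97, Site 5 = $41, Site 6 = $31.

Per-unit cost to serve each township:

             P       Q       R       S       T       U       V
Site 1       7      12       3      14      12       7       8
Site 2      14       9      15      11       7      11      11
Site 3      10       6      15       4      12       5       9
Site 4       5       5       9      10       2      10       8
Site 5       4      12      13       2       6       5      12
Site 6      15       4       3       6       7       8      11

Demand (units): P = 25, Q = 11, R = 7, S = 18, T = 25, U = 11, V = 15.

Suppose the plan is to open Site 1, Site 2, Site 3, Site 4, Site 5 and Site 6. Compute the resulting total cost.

Each township is assigned to its cheapest site among the open ones.
{Site 1, Site 2, Site 3, Site 4, Site 5, Site 6}: P→Site 5 4·25=100, Q→Site 6 4·11=44, R→Site 1 3·7=21, S→Site 5 2·18=36, T→Site 4 2·25=50, U→Site 3 5·11=55, V→Site 1 8·15=120. Service 426; fixed 343; total 769.

Total cost: 769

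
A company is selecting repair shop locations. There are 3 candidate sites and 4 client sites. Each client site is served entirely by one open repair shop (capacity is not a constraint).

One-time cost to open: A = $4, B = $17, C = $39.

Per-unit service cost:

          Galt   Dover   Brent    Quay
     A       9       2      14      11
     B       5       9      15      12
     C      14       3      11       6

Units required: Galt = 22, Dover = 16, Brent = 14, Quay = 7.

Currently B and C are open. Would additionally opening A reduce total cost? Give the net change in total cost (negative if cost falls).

Current service cost with {B, C}: 354.
Adding A: each client site re-picks its cheapest; new service cost 338, saving 16.
Extra fixed cost: 4. Net change = 4 − 16 = -12.
(Totals: 410 → 398.)

Yes — net change −12 (cost falls by 12).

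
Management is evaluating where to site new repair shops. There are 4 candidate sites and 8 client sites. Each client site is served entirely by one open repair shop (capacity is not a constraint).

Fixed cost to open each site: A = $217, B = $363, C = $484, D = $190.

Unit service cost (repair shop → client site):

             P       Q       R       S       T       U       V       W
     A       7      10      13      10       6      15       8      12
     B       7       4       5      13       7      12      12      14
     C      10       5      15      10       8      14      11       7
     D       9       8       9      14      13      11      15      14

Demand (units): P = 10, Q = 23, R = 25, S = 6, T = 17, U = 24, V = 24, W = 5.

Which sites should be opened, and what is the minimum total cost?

Open B only; minimum total cost 1493.

For any fixed open set, each client site goes to its cheapest open site; total = fixed + service.
{B}: P→B 7·10=70, Q→B 4·23=92, R→B 5·25=125, S→B 13·6=78, T→B 7·17=119, U→B 12·24=288, V→B 12·24=288, W→B 14·5=70. Service 1130; fixed 363; total 1493.
{A, D}: P→A 7·10=70, Q→D 8·23=184, R→D 9·25=225, S→A 10·6=60, T→A 6·17=102, U→D 11·24=264, V→A 8·24=192, W→A 12·5=60. Service 1157; fixed 407; total 1564.
{A, B}: service 989 + fixed 580 = 1569
{A, B, C, D}: P→A 7·10=70, Q→B 4·23=92, R→B 5·25=125, S→A 10·6=60, T→A 6·17=102, U→D 11·24=264, V→A 8·24=192, W→C 7·5=35. Service 940; fixed 1254; total 2194.
No other subset beats 1493.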